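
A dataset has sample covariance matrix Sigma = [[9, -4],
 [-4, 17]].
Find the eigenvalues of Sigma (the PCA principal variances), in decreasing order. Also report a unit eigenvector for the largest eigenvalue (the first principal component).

Step 1 — characteristic polynomial of 2×2 Sigma:
  det(Sigma - λI) = λ² - trace · λ + det = 0.
  trace = 9 + 17 = 26, det = 9·17 - (-4)² = 137.
Step 2 — discriminant:
  Δ = trace² - 4·det = 676 - 548 = 128.
Step 3 — eigenvalues:
  λ = (trace ± √Δ)/2 = (26 ± 11.3137)/2,
  λ_1 = 18.6569,  λ_2 = 7.3431.

Step 4 — unit eigenvector for λ_1: solve (Sigma - λ_1 I)v = 0. First row:
  (9 - 18.6569)·v_x + (-4)·v_y = 0, i.e. (-9.6569)·v_x + (-4)·v_y = 0,
  so v ∝ (b, λ_1 - a) = (-4, 9.6569); multiply by -1 so the first entry is positive: u = (4, -9.6569).
  ||u|| = √((4)² + (-9.6569)²) = √(109.2548) ≈ 10.4525,
  v_1 = u/||u|| ≈ (0.3827, -0.9239) (||v_1|| = 1).

λ_1 = 18.6569,  λ_2 = 7.3431;  v_1 ≈ (0.3827, -0.9239)


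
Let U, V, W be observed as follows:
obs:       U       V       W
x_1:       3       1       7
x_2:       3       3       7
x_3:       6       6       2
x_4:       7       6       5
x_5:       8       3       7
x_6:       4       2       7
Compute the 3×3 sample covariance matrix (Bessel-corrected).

Step 1 — column means:
  mean(U) = (3 + 3 + 6 + 7 + 8 + 4) / 6 = 31/6 = 5.1667
  mean(V) = (1 + 3 + 6 + 6 + 3 + 2) / 6 = 21/6 = 3.5
  mean(W) = (7 + 7 + 2 + 5 + 7 + 7) / 6 = 35/6 = 5.8333

Step 2 — sample covariance S[i,j] = (1/(n-1)) · Σ_k (x_{k,i} - mean_i) · (x_{k,j} - mean_j), with n-1 = 5.
  S[U,U] = ((-2.1667)·(-2.1667) + (-2.1667)·(-2.1667) + (0.8333)·(0.8333) + (1.8333)·(1.8333) + (2.8333)·(2.8333) + (-1.1667)·(-1.1667)) / 5 = 22.8333/5 = 4.5667
  S[U,V] = ((-2.1667)·(-2.5) + (-2.1667)·(-0.5) + (0.8333)·(2.5) + (1.8333)·(2.5) + (2.8333)·(-0.5) + (-1.1667)·(-1.5)) / 5 = 13.5/5 = 2.7
  S[U,W] = ((-2.1667)·(1.1667) + (-2.1667)·(1.1667) + (0.8333)·(-3.8333) + (1.8333)·(-0.8333) + (2.8333)·(1.1667) + (-1.1667)·(1.1667)) / 5 = -7.8333/5 = -1.5667
  S[V,V] = ((-2.5)·(-2.5) + (-0.5)·(-0.5) + (2.5)·(2.5) + (2.5)·(2.5) + (-0.5)·(-0.5) + (-1.5)·(-1.5)) / 5 = 21.5/5 = 4.3
  S[V,W] = ((-2.5)·(1.1667) + (-0.5)·(1.1667) + (2.5)·(-3.8333) + (2.5)·(-0.8333) + (-0.5)·(1.1667) + (-1.5)·(1.1667)) / 5 = -17.5/5 = -3.5
  S[W,W] = ((1.1667)·(1.1667) + (1.1667)·(1.1667) + (-3.8333)·(-3.8333) + (-0.8333)·(-0.8333) + (1.1667)·(1.1667) + (1.1667)·(1.1667)) / 5 = 20.8333/5 = 4.1667

S is symmetric (S[j,i] = S[i,j]). Assembling:

S = [[4.5667, 2.7, -1.5667],
 [2.7, 4.3, -3.5],
 [-1.5667, -3.5, 4.1667]]


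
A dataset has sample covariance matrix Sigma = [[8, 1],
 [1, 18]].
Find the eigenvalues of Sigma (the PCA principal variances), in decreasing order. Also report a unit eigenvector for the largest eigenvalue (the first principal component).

Step 1 — characteristic polynomial of 2×2 Sigma:
  det(Sigma - λI) = λ² - trace · λ + det = 0.
  trace = 8 + 18 = 26, det = 8·18 - (1)² = 143.
Step 2 — discriminant:
  Δ = trace² - 4·det = 676 - 572 = 104.
Step 3 — eigenvalues:
  λ = (trace ± √Δ)/2 = (26 ± 10.198)/2,
  λ_1 = 18.099,  λ_2 = 7.901.

Step 4 — unit eigenvector for λ_1: solve (Sigma - λ_1 I)v = 0. First row:
  (8 - 18.099)·v_x + (1)·v_y = 0, i.e. (-10.099)·v_x + (1)·v_y = 0,
  so v ∝ (b, λ_1 - a) = (1, 10.099) = u.
  ||u|| = √((1)² + (10.099)²) = √(102.9902) ≈ 10.1484,
  v_1 = u/||u|| ≈ (0.0985, 0.9951) (||v_1|| = 1).

λ_1 = 18.099,  λ_2 = 7.901;  v_1 ≈ (0.0985, 0.9951)


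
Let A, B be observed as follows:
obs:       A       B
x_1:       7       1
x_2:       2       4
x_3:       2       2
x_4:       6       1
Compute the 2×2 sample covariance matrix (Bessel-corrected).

Step 1 — column means:
  mean(A) = (7 + 2 + 2 + 6) / 4 = 17/4 = 4.25
  mean(B) = (1 + 4 + 2 + 1) / 4 = 8/4 = 2

Step 2 — sample covariance S[i,j] = (1/(n-1)) · Σ_k (x_{k,i} - mean_i) · (x_{k,j} - mean_j), with n-1 = 3.
  S[A,A] = ((2.75)·(2.75) + (-2.25)·(-2.25) + (-2.25)·(-2.25) + (1.75)·(1.75)) / 3 = 20.75/3 = 6.9167
  S[A,B] = ((2.75)·(-1) + (-2.25)·(2) + (-2.25)·(0) + (1.75)·(-1)) / 3 = -9/3 = -3
  S[B,B] = ((-1)·(-1) + (2)·(2) + (0)·(0) + (-1)·(-1)) / 3 = 6/3 = 2

S is symmetric (S[j,i] = S[i,j]). Assembling:

S = [[6.9167, -3],
 [-3, 2]]


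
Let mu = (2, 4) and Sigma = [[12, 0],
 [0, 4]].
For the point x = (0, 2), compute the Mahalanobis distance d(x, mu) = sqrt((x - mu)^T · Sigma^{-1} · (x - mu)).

Step 1 — centre the observation: (x - mu) = (-2, -2).

Step 2 — invert Sigma. det(Sigma) = 12·4 - (0)² = 48.
  Sigma^{-1} = (1/det) · [[d, -b], [-b, a]] = [[0.0833, 0],
 [0, 0.25]].

Step 3 — form the quadratic (x - mu)^T · Sigma^{-1} · (x - mu):
  Sigma^{-1} · (x - mu) = (-0.1667, -0.5).
  (x - mu)^T · [Sigma^{-1} · (x - mu)] = (-2)·(-0.1667) + (-2)·(-0.5) = 1.3333.

Step 4 — take square root: d = √(1.3333) ≈ 1.1547.

d(x, mu) = √(1.3333) ≈ 1.1547


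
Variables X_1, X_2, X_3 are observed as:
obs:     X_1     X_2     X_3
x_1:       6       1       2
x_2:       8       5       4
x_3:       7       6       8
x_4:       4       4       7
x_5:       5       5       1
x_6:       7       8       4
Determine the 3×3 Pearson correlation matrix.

Step 1 — column means:
  mean(X_1) = (6 + 8 + 7 + 4 + 5 + 7) / 6 = 37/6 = 6.1667
  mean(X_2) = (1 + 5 + 6 + 4 + 5 + 8) / 6 = 29/6 = 4.8333
  mean(X_3) = (2 + 4 + 8 + 7 + 1 + 4) / 6 = 26/6 = 4.3333

Step 2 — sample variances and covariances s[i,j] = (1/(n-1)) · Σ_k (x_{k,i} - mean_i) · (x_{k,j} - mean_j), with n-1 = 5:
  s[X_1,X_1] = ((-0.1667)·(-0.1667) + (1.8333)·(1.8333) + (0.8333)·(0.8333) + (-2.1667)·(-2.1667) + (-1.1667)·(-1.1667) + (0.8333)·(0.8333)) / 5 = 10.8333/5 = 2.1667
  s[X_1,X_2] = ((-0.1667)·(-3.8333) + (1.8333)·(0.1667) + (0.8333)·(1.1667) + (-2.1667)·(-0.8333) + (-1.1667)·(0.1667) + (0.8333)·(3.1667)) / 5 = 6.1667/5 = 1.2333
  s[X_1,X_3] = ((-0.1667)·(-2.3333) + (1.8333)·(-0.3333) + (0.8333)·(3.6667) + (-2.1667)·(2.6667) + (-1.1667)·(-3.3333) + (0.8333)·(-0.3333)) / 5 = 0.6667/5 = 0.1333
  s[X_2,X_2] = ((-3.8333)·(-3.8333) + (0.1667)·(0.1667) + (1.1667)·(1.1667) + (-0.8333)·(-0.8333) + (0.1667)·(0.1667) + (3.1667)·(3.1667)) / 5 = 26.8333/5 = 5.3667
  s[X_2,X_3] = ((-3.8333)·(-2.3333) + (0.1667)·(-0.3333) + (1.1667)·(3.6667) + (-0.8333)·(2.6667) + (0.1667)·(-3.3333) + (3.1667)·(-0.3333)) / 5 = 9.3333/5 = 1.8667
  s[X_3,X_3] = ((-2.3333)·(-2.3333) + (-0.3333)·(-0.3333) + (3.6667)·(3.6667) + (2.6667)·(2.6667) + (-3.3333)·(-3.3333) + (-0.3333)·(-0.3333)) / 5 = 37.3333/5 = 7.4667
  Sample standard deviations s_i = √(s[i,i]):
  s(X_1) = √(2.1667) = 1.472
  s(X_2) = √(5.3667) = 2.3166
  s(X_3) = √(7.4667) = 2.7325

Step 3 — r_{ij} = s_{ij} / (s_i · s_j):
  r[X_1,X_1] = 1 (diagonal).
  r[X_1,X_2] = 1.2333 / (1.472 · 2.3166) = 1.2333 / 3.41 = 0.3617
  r[X_1,X_3] = 0.1333 / (1.472 · 2.7325) = 0.1333 / 4.0222 = 0.0331
  r[X_2,X_2] = 1 (diagonal).
  r[X_2,X_3] = 1.8667 / (2.3166 · 2.7325) = 1.8667 / 6.3302 = 0.2949
  r[X_3,X_3] = 1 (diagonal).

R is symmetric with unit diagonal. Assembling:

R = [[1, 0.3617, 0.0331],
 [0.3617, 1, 0.2949],
 [0.0331, 0.2949, 1]]


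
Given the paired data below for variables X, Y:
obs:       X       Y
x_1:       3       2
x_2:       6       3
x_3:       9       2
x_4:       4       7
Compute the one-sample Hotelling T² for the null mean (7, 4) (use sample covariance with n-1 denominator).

Step 1 — sample mean vector:
  mean(X) = (3 + 6 + 9 + 4) / 4 = 22/4 = 5.5
  mean(Y) = (2 + 3 + 2 + 7) / 4 = 14/4 = 3.5
  x̄ = (5.5, 3.5),  deviation x̄ - mu_0 = (5.5, 3.5) - (7, 4) = (-1.5, -0.5).

Step 2 — sample covariance matrix, S[i,j] = (1/(n-1)) · Σ_k (x_{k,i} - mean_i) · (x_{k,j} - mean_j), divisor n-1 = 3:
  S[X,X] = ((-2.5)·(-2.5) + (0.5)·(0.5) + (3.5)·(3.5) + (-1.5)·(-1.5)) / 3 = 21/3 = 7
  S[X,Y] = ((-2.5)·(-1.5) + (0.5)·(-0.5) + (3.5)·(-1.5) + (-1.5)·(3.5)) / 3 = -7/3 = -2.3333
  S[Y,Y] = ((-1.5)·(-1.5) + (-0.5)·(-0.5) + (-1.5)·(-1.5) + (3.5)·(3.5)) / 3 = 17/3 = 5.6667
  S = [[7, -2.3333],
 [-2.3333, 5.6667]].

Step 3 — invert S. det(S) = 7·5.6667 - (-2.3333)² = 34.2222.
  S^{-1} = (1/det) · [[d, -b], [-b, a]] = [[0.1656, 0.0682],
 [0.0682, 0.2045]].

Step 4 — quadratic form (x̄ - mu_0)^T · S^{-1} · (x̄ - mu_0):
  S^{-1} · (x̄ - mu_0) = (-0.2825, -0.2045),
  (x̄ - mu_0)^T · [...] = (-1.5)·(-0.2825) + (-0.5)·(-0.2045) = 0.526.

Step 5 — scale by n: T² = 4 · 0.526 = 2.1039.

T² ≈ 2.1039


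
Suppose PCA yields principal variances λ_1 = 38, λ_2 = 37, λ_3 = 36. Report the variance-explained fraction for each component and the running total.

Step 1 — total variance = trace(Sigma) = Σ λ_i = 38 + 37 + 36 = 111.

Step 2 — fraction explained by component i = λ_i / Σ λ:
  PC1: 38/111 = 0.3423
  PC2: 37/111 = 0.3333
  PC3: 36/111 = 0.3243

Step 3 — cumulative fraction after k components = (λ_1 + ... + λ_k) / Σ λ:
  k = 1: 38/111 = 0.3423
  k = 2: (38 + 37)/111 = 75/111 = 0.6757
  k = 3: (38 + 37 + 36)/111 = 111/111 = 1

Summary (fraction, with percent):

explained: PC1 0.3423 (34.23%), PC2 0.3333 (33.33%), PC3 0.3243 (32.43%);  cumulative: 0.3423, 0.6757, 1


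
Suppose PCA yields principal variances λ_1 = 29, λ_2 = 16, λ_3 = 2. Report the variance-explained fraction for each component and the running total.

Step 1 — total variance = trace(Sigma) = Σ λ_i = 29 + 16 + 2 = 47.

Step 2 — fraction explained by component i = λ_i / Σ λ:
  PC1: 29/47 = 0.617
  PC2: 16/47 = 0.3404
  PC3: 2/47 = 0.0426

Step 3 — cumulative fraction after k components = (λ_1 + ... + λ_k) / Σ λ:
  k = 1: 29/47 = 0.617
  k = 2: (29 + 16)/47 = 45/47 = 0.9574
  k = 3: (29 + 16 + 2)/47 = 47/47 = 1

Summary (fraction, with percent):

explained: PC1 0.617 (61.7%), PC2 0.3404 (34.04%), PC3 0.0426 (4.26%);  cumulative: 0.617, 0.9574, 1


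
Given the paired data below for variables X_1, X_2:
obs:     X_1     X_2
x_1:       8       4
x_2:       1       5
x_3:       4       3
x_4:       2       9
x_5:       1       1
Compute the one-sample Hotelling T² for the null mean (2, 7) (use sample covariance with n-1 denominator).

Step 1 — sample mean vector:
  mean(X_1) = (8 + 1 + 4 + 2 + 1) / 5 = 16/5 = 3.2
  mean(X_2) = (4 + 5 + 3 + 9 + 1) / 5 = 22/5 = 4.4
  x̄ = (3.2, 4.4),  deviation x̄ - mu_0 = (3.2, 4.4) - (2, 7) = (1.2, -2.6).

Step 2 — sample covariance matrix, S[i,j] = (1/(n-1)) · Σ_k (x_{k,i} - mean_i) · (x_{k,j} - mean_j), divisor n-1 = 4:
  S[X_1,X_1] = ((4.8)·(4.8) + (-2.2)·(-2.2) + (0.8)·(0.8) + (-1.2)·(-1.2) + (-2.2)·(-2.2)) / 4 = 34.8/4 = 8.7
  S[X_1,X_2] = ((4.8)·(-0.4) + (-2.2)·(0.6) + (0.8)·(-1.4) + (-1.2)·(4.6) + (-2.2)·(-3.4)) / 4 = -2.4/4 = -0.6
  S[X_2,X_2] = ((-0.4)·(-0.4) + (0.6)·(0.6) + (-1.4)·(-1.4) + (4.6)·(4.6) + (-3.4)·(-3.4)) / 4 = 35.2/4 = 8.8
  S = [[8.7, -0.6],
 [-0.6, 8.8]].

Step 3 — invert S. det(S) = 8.7·8.8 - (-0.6)² = 76.2.
  S^{-1} = (1/det) · [[d, -b], [-b, a]] = [[0.1155, 0.0079],
 [0.0079, 0.1142]].

Step 4 — quadratic form (x̄ - mu_0)^T · S^{-1} · (x̄ - mu_0):
  S^{-1} · (x̄ - mu_0) = (0.1181, -0.2874),
  (x̄ - mu_0)^T · [...] = (1.2)·(0.1181) + (-2.6)·(-0.2874) = 0.889.

Step 5 — scale by n: T² = 5 · 0.889 = 4.4449.

T² ≈ 4.4449


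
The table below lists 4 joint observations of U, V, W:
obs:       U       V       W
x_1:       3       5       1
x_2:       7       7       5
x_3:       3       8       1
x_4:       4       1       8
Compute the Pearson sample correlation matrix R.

Step 1 — column means:
  mean(U) = (3 + 7 + 3 + 4) / 4 = 17/4 = 4.25
  mean(V) = (5 + 7 + 8 + 1) / 4 = 21/4 = 5.25
  mean(W) = (1 + 5 + 1 + 8) / 4 = 15/4 = 3.75

Step 2 — sample variances and covariances s[i,j] = (1/(n-1)) · Σ_k (x_{k,i} - mean_i) · (x_{k,j} - mean_j), with n-1 = 3:
  s[U,U] = ((-1.25)·(-1.25) + (2.75)·(2.75) + (-1.25)·(-1.25) + (-0.25)·(-0.25)) / 3 = 10.75/3 = 3.5833
  s[U,V] = ((-1.25)·(-0.25) + (2.75)·(1.75) + (-1.25)·(2.75) + (-0.25)·(-4.25)) / 3 = 2.75/3 = 0.9167
  s[U,W] = ((-1.25)·(-2.75) + (2.75)·(1.25) + (-1.25)·(-2.75) + (-0.25)·(4.25)) / 3 = 9.25/3 = 3.0833
  s[V,V] = ((-0.25)·(-0.25) + (1.75)·(1.75) + (2.75)·(2.75) + (-4.25)·(-4.25)) / 3 = 28.75/3 = 9.5833
  s[V,W] = ((-0.25)·(-2.75) + (1.75)·(1.25) + (2.75)·(-2.75) + (-4.25)·(4.25)) / 3 = -22.75/3 = -7.5833
  s[W,W] = ((-2.75)·(-2.75) + (1.25)·(1.25) + (-2.75)·(-2.75) + (4.25)·(4.25)) / 3 = 34.75/3 = 11.5833
  Sample standard deviations s_i = √(s[i,i]):
  s(U) = √(3.5833) = 1.893
  s(V) = √(9.5833) = 3.0957
  s(W) = √(11.5833) = 3.4034

Step 3 — r_{ij} = s_{ij} / (s_i · s_j):
  r[U,U] = 1 (diagonal).
  r[U,V] = 0.9167 / (1.893 · 3.0957) = 0.9167 / 5.8601 = 0.1564
  r[U,W] = 3.0833 / (1.893 · 3.4034) = 3.0833 / 6.4426 = 0.4786
  r[V,V] = 1 (diagonal).
  r[V,W] = -7.5833 / (3.0957 · 3.4034) = -7.5833 / 10.536 = -0.7198
  r[W,W] = 1 (diagonal).

R is symmetric with unit diagonal. Assembling:

R = [[1, 0.1564, 0.4786],
 [0.1564, 1, -0.7198],
 [0.4786, -0.7198, 1]]


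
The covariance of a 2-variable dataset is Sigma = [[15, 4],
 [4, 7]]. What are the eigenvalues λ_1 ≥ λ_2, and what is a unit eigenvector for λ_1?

Step 1 — characteristic polynomial of 2×2 Sigma:
  det(Sigma - λI) = λ² - trace · λ + det = 0.
  trace = 15 + 7 = 22, det = 15·7 - (4)² = 89.
Step 2 — discriminant:
  Δ = trace² - 4·det = 484 - 356 = 128.
Step 3 — eigenvalues:
  λ = (trace ± √Δ)/2 = (22 ± 11.3137)/2,
  λ_1 = 16.6569,  λ_2 = 5.3431.

Step 4 — unit eigenvector for λ_1: solve (Sigma - λ_1 I)v = 0. First row:
  (15 - 16.6569)·v_x + (4)·v_y = 0, i.e. (-1.6569)·v_x + (4)·v_y = 0,
  so v ∝ (b, λ_1 - a) = (4, 1.6569) = u.
  ||u|| = √((4)² + (1.6569)²) = √(18.7452) ≈ 4.3296,
  v_1 = u/||u|| ≈ (0.9239, 0.3827) (||v_1|| = 1).

λ_1 = 16.6569,  λ_2 = 5.3431;  v_1 ≈ (0.9239, 0.3827)


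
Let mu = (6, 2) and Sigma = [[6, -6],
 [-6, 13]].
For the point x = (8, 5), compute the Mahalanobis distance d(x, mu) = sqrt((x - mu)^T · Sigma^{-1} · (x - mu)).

Step 1 — centre the observation: (x - mu) = (2, 3).

Step 2 — invert Sigma. det(Sigma) = 6·13 - (-6)² = 42.
  Sigma^{-1} = (1/det) · [[d, -b], [-b, a]] = [[0.3095, 0.1429],
 [0.1429, 0.1429]].

Step 3 — form the quadratic (x - mu)^T · Sigma^{-1} · (x - mu):
  Sigma^{-1} · (x - mu) = (1.0476, 0.7143).
  (x - mu)^T · [Sigma^{-1} · (x - mu)] = (2)·(1.0476) + (3)·(0.7143) = 4.2381.

Step 4 — take square root: d = √(4.2381) ≈ 2.0587.

d(x, mu) = √(4.2381) ≈ 2.0587


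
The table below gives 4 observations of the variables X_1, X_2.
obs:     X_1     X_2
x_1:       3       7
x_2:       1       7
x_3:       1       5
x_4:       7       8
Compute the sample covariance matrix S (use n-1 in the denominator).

Step 1 — column means:
  mean(X_1) = (3 + 1 + 1 + 7) / 4 = 12/4 = 3
  mean(X_2) = (7 + 7 + 5 + 8) / 4 = 27/4 = 6.75

Step 2 — sample covariance S[i,j] = (1/(n-1)) · Σ_k (x_{k,i} - mean_i) · (x_{k,j} - mean_j), with n-1 = 3.
  S[X_1,X_1] = ((0)·(0) + (-2)·(-2) + (-2)·(-2) + (4)·(4)) / 3 = 24/3 = 8
  S[X_1,X_2] = ((0)·(0.25) + (-2)·(0.25) + (-2)·(-1.75) + (4)·(1.25)) / 3 = 8/3 = 2.6667
  S[X_2,X_2] = ((0.25)·(0.25) + (0.25)·(0.25) + (-1.75)·(-1.75) + (1.25)·(1.25)) / 3 = 4.75/3 = 1.5833

S is symmetric (S[j,i] = S[i,j]). Assembling:

S = [[8, 2.6667],
 [2.6667, 1.5833]]


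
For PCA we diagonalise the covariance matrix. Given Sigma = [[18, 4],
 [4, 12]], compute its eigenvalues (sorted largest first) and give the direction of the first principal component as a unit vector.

Step 1 — characteristic polynomial of 2×2 Sigma:
  det(Sigma - λI) = λ² - trace · λ + det = 0.
  trace = 18 + 12 = 30, det = 18·12 - (4)² = 200.
Step 2 — discriminant:
  Δ = trace² - 4·det = 900 - 800 = 100.
Step 3 — eigenvalues:
  λ = (trace ± √Δ)/2 = (30 ± 10)/2,
  λ_1 = 20,  λ_2 = 10.

Step 4 — unit eigenvector for λ_1: solve (Sigma - λ_1 I)v = 0. First row:
  (18 - 20)·v_x + (4)·v_y = 0, i.e. (-2)·v_x + (4)·v_y = 0,
  so v ∝ (b, λ_1 - a) = (4, 2) = u.
  ||u|| = √((4)² + (2)²) = √(20) ≈ 4.4721,
  v_1 = u/||u|| ≈ (0.8944, 0.4472) (||v_1|| = 1).

λ_1 = 20,  λ_2 = 10;  v_1 ≈ (0.8944, 0.4472)


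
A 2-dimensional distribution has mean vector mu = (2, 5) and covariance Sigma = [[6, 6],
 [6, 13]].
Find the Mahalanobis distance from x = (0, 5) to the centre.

Step 1 — centre the observation: (x - mu) = (-2, 0).

Step 2 — invert Sigma. det(Sigma) = 6·13 - (6)² = 42.
  Sigma^{-1} = (1/det) · [[d, -b], [-b, a]] = [[0.3095, -0.1429],
 [-0.1429, 0.1429]].

Step 3 — form the quadratic (x - mu)^T · Sigma^{-1} · (x - mu):
  Sigma^{-1} · (x - mu) = (-0.619, 0.2857).
  (x - mu)^T · [Sigma^{-1} · (x - mu)] = (-2)·(-0.619) + (0)·(0.2857) = 1.2381.

Step 4 — take square root: d = √(1.2381) ≈ 1.1127.

d(x, mu) = √(1.2381) ≈ 1.1127


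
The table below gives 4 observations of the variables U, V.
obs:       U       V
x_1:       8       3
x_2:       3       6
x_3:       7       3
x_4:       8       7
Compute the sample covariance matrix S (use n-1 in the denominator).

Step 1 — column means:
  mean(U) = (8 + 3 + 7 + 8) / 4 = 26/4 = 6.5
  mean(V) = (3 + 6 + 3 + 7) / 4 = 19/4 = 4.75

Step 2 — sample covariance S[i,j] = (1/(n-1)) · Σ_k (x_{k,i} - mean_i) · (x_{k,j} - mean_j), with n-1 = 3.
  S[U,U] = ((1.5)·(1.5) + (-3.5)·(-3.5) + (0.5)·(0.5) + (1.5)·(1.5)) / 3 = 17/3 = 5.6667
  S[U,V] = ((1.5)·(-1.75) + (-3.5)·(1.25) + (0.5)·(-1.75) + (1.5)·(2.25)) / 3 = -4.5/3 = -1.5
  S[V,V] = ((-1.75)·(-1.75) + (1.25)·(1.25) + (-1.75)·(-1.75) + (2.25)·(2.25)) / 3 = 12.75/3 = 4.25

S is symmetric (S[j,i] = S[i,j]). Assembling:

S = [[5.6667, -1.5],
 [-1.5, 4.25]]


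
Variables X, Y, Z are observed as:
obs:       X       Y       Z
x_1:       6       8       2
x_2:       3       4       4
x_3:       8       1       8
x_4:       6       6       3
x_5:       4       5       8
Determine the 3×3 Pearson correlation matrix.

Step 1 — column means:
  mean(X) = (6 + 3 + 8 + 6 + 4) / 5 = 27/5 = 5.4
  mean(Y) = (8 + 4 + 1 + 6 + 5) / 5 = 24/5 = 4.8
  mean(Z) = (2 + 4 + 8 + 3 + 8) / 5 = 25/5 = 5

Step 2 — sample variances and covariances s[i,j] = (1/(n-1)) · Σ_k (x_{k,i} - mean_i) · (x_{k,j} - mean_j), with n-1 = 4:
  s[X,X] = ((0.6)·(0.6) + (-2.4)·(-2.4) + (2.6)·(2.6) + (0.6)·(0.6) + (-1.4)·(-1.4)) / 4 = 15.2/4 = 3.8
  s[X,Y] = ((0.6)·(3.2) + (-2.4)·(-0.8) + (2.6)·(-3.8) + (0.6)·(1.2) + (-1.4)·(0.2)) / 4 = -5.6/4 = -1.4
  s[X,Z] = ((0.6)·(-3) + (-2.4)·(-1) + (2.6)·(3) + (0.6)·(-2) + (-1.4)·(3)) / 4 = 3/4 = 0.75
  s[Y,Y] = ((3.2)·(3.2) + (-0.8)·(-0.8) + (-3.8)·(-3.8) + (1.2)·(1.2) + (0.2)·(0.2)) / 4 = 26.8/4 = 6.7
  s[Y,Z] = ((3.2)·(-3) + (-0.8)·(-1) + (-3.8)·(3) + (1.2)·(-2) + (0.2)·(3)) / 4 = -22/4 = -5.5
  s[Z,Z] = ((-3)·(-3) + (-1)·(-1) + (3)·(3) + (-2)·(-2) + (3)·(3)) / 4 = 32/4 = 8
  Sample standard deviations s_i = √(s[i,i]):
  s(X) = √(3.8) = 1.9494
  s(Y) = √(6.7) = 2.5884
  s(Z) = √(8) = 2.8284

Step 3 — r_{ij} = s_{ij} / (s_i · s_j):
  r[X,X] = 1 (diagonal).
  r[X,Y] = -1.4 / (1.9494 · 2.5884) = -1.4 / 5.0458 = -0.2775
  r[X,Z] = 0.75 / (1.9494 · 2.8284) = 0.75 / 5.5136 = 0.136
  r[Y,Y] = 1 (diagonal).
  r[Y,Z] = -5.5 / (2.5884 · 2.8284) = -5.5 / 7.3212 = -0.7512
  r[Z,Z] = 1 (diagonal).

R is symmetric with unit diagonal. Assembling:

R = [[1, -0.2775, 0.136],
 [-0.2775, 1, -0.7512],
 [0.136, -0.7512, 1]]


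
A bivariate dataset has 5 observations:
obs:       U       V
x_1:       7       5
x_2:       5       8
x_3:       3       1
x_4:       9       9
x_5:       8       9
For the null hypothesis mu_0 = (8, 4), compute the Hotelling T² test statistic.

Step 1 — sample mean vector:
  mean(U) = (7 + 5 + 3 + 9 + 8) / 5 = 32/5 = 6.4
  mean(V) = (5 + 8 + 1 + 9 + 9) / 5 = 32/5 = 6.4
  x̄ = (6.4, 6.4),  deviation x̄ - mu_0 = (6.4, 6.4) - (8, 4) = (-1.6, 2.4).

Step 2 — sample covariance matrix, S[i,j] = (1/(n-1)) · Σ_k (x_{k,i} - mean_i) · (x_{k,j} - mean_j), divisor n-1 = 4:
  S[U,U] = ((0.6)·(0.6) + (-1.4)·(-1.4) + (-3.4)·(-3.4) + (2.6)·(2.6) + (1.6)·(1.6)) / 4 = 23.2/4 = 5.8
  S[U,V] = ((0.6)·(-1.4) + (-1.4)·(1.6) + (-3.4)·(-5.4) + (2.6)·(2.6) + (1.6)·(2.6)) / 4 = 26.2/4 = 6.55
  S[V,V] = ((-1.4)·(-1.4) + (1.6)·(1.6) + (-5.4)·(-5.4) + (2.6)·(2.6) + (2.6)·(2.6)) / 4 = 47.2/4 = 11.8
  S = [[5.8, 6.55],
 [6.55, 11.8]].

Step 3 — invert S. det(S) = 5.8·11.8 - (6.55)² = 25.5375.
  S^{-1} = (1/det) · [[d, -b], [-b, a]] = [[0.4621, -0.2565],
 [-0.2565, 0.2271]].

Step 4 — quadratic form (x̄ - mu_0)^T · S^{-1} · (x̄ - mu_0):
  S^{-1} · (x̄ - mu_0) = (-1.3549, 0.9555),
  (x̄ - mu_0)^T · [...] = (-1.6)·(-1.3549) + (2.4)·(0.9555) = 4.4609.

Step 5 — scale by n: T² = 5 · 4.4609 = 22.3045.

T² ≈ 22.3045


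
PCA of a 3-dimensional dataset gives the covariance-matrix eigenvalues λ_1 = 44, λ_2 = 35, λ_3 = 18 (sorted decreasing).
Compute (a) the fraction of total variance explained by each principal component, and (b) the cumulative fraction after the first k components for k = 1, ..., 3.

Step 1 — total variance = trace(Sigma) = Σ λ_i = 44 + 35 + 18 = 97.

Step 2 — fraction explained by component i = λ_i / Σ λ:
  PC1: 44/97 = 0.4536
  PC2: 35/97 = 0.3608
  PC3: 18/97 = 0.1856

Step 3 — cumulative fraction after k components = (λ_1 + ... + λ_k) / Σ λ:
  k = 1: 44/97 = 0.4536
  k = 2: (44 + 35)/97 = 79/97 = 0.8144
  k = 3: (44 + 35 + 18)/97 = 97/97 = 1

Summary (fraction, with percent):

explained: PC1 0.4536 (45.36%), PC2 0.3608 (36.08%), PC3 0.1856 (18.56%);  cumulative: 0.4536, 0.8144, 1


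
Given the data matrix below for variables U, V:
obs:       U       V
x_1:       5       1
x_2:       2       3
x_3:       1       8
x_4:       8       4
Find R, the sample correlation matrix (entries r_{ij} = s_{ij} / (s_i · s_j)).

Step 1 — column means:
  mean(U) = (5 + 2 + 1 + 8) / 4 = 16/4 = 4
  mean(V) = (1 + 3 + 8 + 4) / 4 = 16/4 = 4

Step 2 — sample variances and covariances s[i,j] = (1/(n-1)) · Σ_k (x_{k,i} - mean_i) · (x_{k,j} - mean_j), with n-1 = 3:
  s[U,U] = ((1)·(1) + (-2)·(-2) + (-3)·(-3) + (4)·(4)) / 3 = 30/3 = 10
  s[U,V] = ((1)·(-3) + (-2)·(-1) + (-3)·(4) + (4)·(0)) / 3 = -13/3 = -4.3333
  s[V,V] = ((-3)·(-3) + (-1)·(-1) + (4)·(4) + (0)·(0)) / 3 = 26/3 = 8.6667
  Sample standard deviations s_i = √(s[i,i]):
  s(U) = √(10) = 3.1623
  s(V) = √(8.6667) = 2.9439

Step 3 — r_{ij} = s_{ij} / (s_i · s_j):
  r[U,U] = 1 (diagonal).
  r[U,V] = -4.3333 / (3.1623 · 2.9439) = -4.3333 / 9.3095 = -0.4655
  r[V,V] = 1 (diagonal).

R is symmetric with unit diagonal. Assembling:

R = [[1, -0.4655],
 [-0.4655, 1]]


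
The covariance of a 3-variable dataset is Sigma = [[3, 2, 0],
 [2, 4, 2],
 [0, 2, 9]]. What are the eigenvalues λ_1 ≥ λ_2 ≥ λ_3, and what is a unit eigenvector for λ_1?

Step 1 — characteristic polynomial p(λ) = det(λI - Sigma) = λ³ - tr·λ² + c_1·λ - det, where tr = trace, c_1 = sum of the principal 2×2 minors, det = det(Sigma):
  tr = 3 + 4 + 9 = 16,
  c_1 = (3·4 - (2)²) + (3·9 - (0)²) + (4·9 - (2)²) = 8 + 27 + 32 = 67,
  det = 3·(4·9 - (2)²) - (2)·((2)·9 - (2)·(0)) + (0)·((2)·(2) - 4·(0)) = 3·(32) - (2)·(18) + (0)·(4) = 60.
  So p(λ) = λ³ - 16λ² + 67λ - 60.
Step 2 — look for an integer root (rational root theorem: any rational root is an integer divisor of 60). Testing λ = 5:
  p(5) = 125 - 400 + 335 - 60 = 0  ✓
  Dividing out (λ - 5): p(λ) = (λ - 5)(λ² - 11λ + 12).
Step 3 — remaining eigenvalues from the quadratic λ² - 11λ + 12 = 0:
  Δ = 11² - 4·12 = 121 - 48 = 73,  λ = (11 ± √73)/2 = (11 ± 8.544)/2 ≈ 9.772 or 1.228.
  Sorted: λ_1 = 9.772,  λ_2 = 5,  λ_3 = 1.228  (check: sum = 16 = tr ✓).

Step 4 — unit eigenvector for λ_1 ≈ 9.772: v spans the null space of (Sigma - λ_1 I), whose rows are
  r_1 = (-6.772, 2, 0),  r_2 = (2, -5.772, 2),  r_3 = (0, 2, -0.772).
  v is orthogonal to every row, so take v ∝ r_1 × r_2 = ((2)·(2) - (0)·(-5.772), (0)·(2) - (-6.772)·(2), (-6.772)·(-5.772) - (2)·(2)) ≈ (4, 13.544, 35.088).
  Let u = (4, 13.544, 35.088).
  ||u|| = √((4)² + (13.544)² + (35.088)²) = √(1430.6083) ≈ 37.8234,  v_1 = u/||u|| ≈ (0.1058, 0.3581, 0.9277) (||v_1|| = 1).

λ_1 = 9.772,  λ_2 = 5,  λ_3 = 1.228;  v_1 ≈ (0.1058, 0.3581, 0.9277)


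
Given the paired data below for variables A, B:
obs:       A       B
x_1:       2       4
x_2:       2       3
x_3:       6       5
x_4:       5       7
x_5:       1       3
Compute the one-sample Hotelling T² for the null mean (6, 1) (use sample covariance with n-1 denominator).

Step 1 — sample mean vector:
  mean(A) = (2 + 2 + 6 + 5 + 1) / 5 = 16/5 = 3.2
  mean(B) = (4 + 3 + 5 + 7 + 3) / 5 = 22/5 = 4.4
  x̄ = (3.2, 4.4),  deviation x̄ - mu_0 = (3.2, 4.4) - (6, 1) = (-2.8, 3.4).

Step 2 — sample covariance matrix, S[i,j] = (1/(n-1)) · Σ_k (x_{k,i} - mean_i) · (x_{k,j} - mean_j), divisor n-1 = 4:
  S[A,A] = ((-1.2)·(-1.2) + (-1.2)·(-1.2) + (2.8)·(2.8) + (1.8)·(1.8) + (-2.2)·(-2.2)) / 4 = 18.8/4 = 4.7
  S[A,B] = ((-1.2)·(-0.4) + (-1.2)·(-1.4) + (2.8)·(0.6) + (1.8)·(2.6) + (-2.2)·(-1.4)) / 4 = 11.6/4 = 2.9
  S[B,B] = ((-0.4)·(-0.4) + (-1.4)·(-1.4) + (0.6)·(0.6) + (2.6)·(2.6) + (-1.4)·(-1.4)) / 4 = 11.2/4 = 2.8
  S = [[4.7, 2.9],
 [2.9, 2.8]].

Step 3 — invert S. det(S) = 4.7·2.8 - (2.9)² = 4.75.
  S^{-1} = (1/det) · [[d, -b], [-b, a]] = [[0.5895, -0.6105],
 [-0.6105, 0.9895]].

Step 4 — quadratic form (x̄ - mu_0)^T · S^{-1} · (x̄ - mu_0):
  S^{-1} · (x̄ - mu_0) = (-3.7263, 5.0737),
  (x̄ - mu_0)^T · [...] = (-2.8)·(-3.7263) + (3.4)·(5.0737) = 27.6842.

Step 5 — scale by n: T² = 5 · 27.6842 = 138.4211.

T² ≈ 138.4211


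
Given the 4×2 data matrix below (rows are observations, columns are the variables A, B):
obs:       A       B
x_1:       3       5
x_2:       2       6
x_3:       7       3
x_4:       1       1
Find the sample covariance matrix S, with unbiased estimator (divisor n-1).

Step 1 — column means:
  mean(A) = (3 + 2 + 7 + 1) / 4 = 13/4 = 3.25
  mean(B) = (5 + 6 + 3 + 1) / 4 = 15/4 = 3.75

Step 2 — sample covariance S[i,j] = (1/(n-1)) · Σ_k (x_{k,i} - mean_i) · (x_{k,j} - mean_j), with n-1 = 3.
  S[A,A] = ((-0.25)·(-0.25) + (-1.25)·(-1.25) + (3.75)·(3.75) + (-2.25)·(-2.25)) / 3 = 20.75/3 = 6.9167
  S[A,B] = ((-0.25)·(1.25) + (-1.25)·(2.25) + (3.75)·(-0.75) + (-2.25)·(-2.75)) / 3 = 0.25/3 = 0.0833
  S[B,B] = ((1.25)·(1.25) + (2.25)·(2.25) + (-0.75)·(-0.75) + (-2.75)·(-2.75)) / 3 = 14.75/3 = 4.9167

S is symmetric (S[j,i] = S[i,j]). Assembling:

S = [[6.9167, 0.0833],
 [0.0833, 4.9167]]


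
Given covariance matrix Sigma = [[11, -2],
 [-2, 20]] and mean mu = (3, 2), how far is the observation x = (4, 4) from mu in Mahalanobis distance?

Step 1 — centre the observation: (x - mu) = (1, 2).

Step 2 — invert Sigma. det(Sigma) = 11·20 - (-2)² = 216.
  Sigma^{-1} = (1/det) · [[d, -b], [-b, a]] = [[0.0926, 0.0093],
 [0.0093, 0.0509]].

Step 3 — form the quadratic (x - mu)^T · Sigma^{-1} · (x - mu):
  Sigma^{-1} · (x - mu) = (0.1111, 0.1111).
  (x - mu)^T · [Sigma^{-1} · (x - mu)] = (1)·(0.1111) + (2)·(0.1111) = 0.3333.

Step 4 — take square root: d = √(0.3333) ≈ 0.5774.

d(x, mu) = √(0.3333) ≈ 0.5774


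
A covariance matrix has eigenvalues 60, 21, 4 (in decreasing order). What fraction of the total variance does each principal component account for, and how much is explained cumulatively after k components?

Step 1 — total variance = trace(Sigma) = Σ λ_i = 60 + 21 + 4 = 85.

Step 2 — fraction explained by component i = λ_i / Σ λ:
  PC1: 60/85 = 0.7059
  PC2: 21/85 = 0.2471
  PC3: 4/85 = 0.0471

Step 3 — cumulative fraction after k components = (λ_1 + ... + λ_k) / Σ λ:
  k = 1: 60/85 = 0.7059
  k = 2: (60 + 21)/85 = 81/85 = 0.9529
  k = 3: (60 + 21 + 4)/85 = 85/85 = 1

Summary (fraction, with percent):

explained: PC1 0.7059 (70.59%), PC2 0.2471 (24.71%), PC3 0.0471 (4.71%);  cumulative: 0.7059, 0.9529, 1


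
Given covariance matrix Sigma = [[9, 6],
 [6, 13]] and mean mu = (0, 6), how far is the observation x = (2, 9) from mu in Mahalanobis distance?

Step 1 — centre the observation: (x - mu) = (2, 3).

Step 2 — invert Sigma. det(Sigma) = 9·13 - (6)² = 81.
  Sigma^{-1} = (1/det) · [[d, -b], [-b, a]] = [[0.1605, -0.0741],
 [-0.0741, 0.1111]].

Step 3 — form the quadratic (x - mu)^T · Sigma^{-1} · (x - mu):
  Sigma^{-1} · (x - mu) = (0.0988, 0.1852).
  (x - mu)^T · [Sigma^{-1} · (x - mu)] = (2)·(0.0988) + (3)·(0.1852) = 0.7531.

Step 4 — take square root: d = √(0.7531) ≈ 0.8678.

d(x, mu) = √(0.7531) ≈ 0.8678


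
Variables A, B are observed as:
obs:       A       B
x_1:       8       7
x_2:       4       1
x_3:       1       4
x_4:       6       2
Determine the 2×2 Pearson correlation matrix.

Step 1 — column means:
  mean(A) = (8 + 4 + 1 + 6) / 4 = 19/4 = 4.75
  mean(B) = (7 + 1 + 4 + 2) / 4 = 14/4 = 3.5

Step 2 — sample variances and covariances s[i,j] = (1/(n-1)) · Σ_k (x_{k,i} - mean_i) · (x_{k,j} - mean_j), with n-1 = 3:
  s[A,A] = ((3.25)·(3.25) + (-0.75)·(-0.75) + (-3.75)·(-3.75) + (1.25)·(1.25)) / 3 = 26.75/3 = 8.9167
  s[A,B] = ((3.25)·(3.5) + (-0.75)·(-2.5) + (-3.75)·(0.5) + (1.25)·(-1.5)) / 3 = 9.5/3 = 3.1667
  s[B,B] = ((3.5)·(3.5) + (-2.5)·(-2.5) + (0.5)·(0.5) + (-1.5)·(-1.5)) / 3 = 21/3 = 7
  Sample standard deviations s_i = √(s[i,i]):
  s(A) = √(8.9167) = 2.9861
  s(B) = √(7) = 2.6458

Step 3 — r_{ij} = s_{ij} / (s_i · s_j):
  r[A,A] = 1 (diagonal).
  r[A,B] = 3.1667 / (2.9861 · 2.6458) = 3.1667 / 7.9004 = 0.4008
  r[B,B] = 1 (diagonal).

R is symmetric with unit diagonal. Assembling:

R = [[1, 0.4008],
 [0.4008, 1]]


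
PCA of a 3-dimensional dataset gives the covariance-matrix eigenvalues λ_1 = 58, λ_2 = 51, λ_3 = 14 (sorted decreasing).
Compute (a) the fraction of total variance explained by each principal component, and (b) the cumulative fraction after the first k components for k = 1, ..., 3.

Step 1 — total variance = trace(Sigma) = Σ λ_i = 58 + 51 + 14 = 123.

Step 2 — fraction explained by component i = λ_i / Σ λ:
  PC1: 58/123 = 0.4715
  PC2: 51/123 = 0.4146
  PC3: 14/123 = 0.1138

Step 3 — cumulative fraction after k components = (λ_1 + ... + λ_k) / Σ λ:
  k = 1: 58/123 = 0.4715
  k = 2: (58 + 51)/123 = 109/123 = 0.8862
  k = 3: (58 + 51 + 14)/123 = 123/123 = 1

Summary (fraction, with percent):

explained: PC1 0.4715 (47.15%), PC2 0.4146 (41.46%), PC3 0.1138 (11.38%);  cumulative: 0.4715, 0.8862, 1


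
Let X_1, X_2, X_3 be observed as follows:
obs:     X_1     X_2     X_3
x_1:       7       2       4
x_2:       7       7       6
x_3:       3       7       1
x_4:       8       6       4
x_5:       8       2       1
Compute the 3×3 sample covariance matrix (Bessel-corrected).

Step 1 — column means:
  mean(X_1) = (7 + 7 + 3 + 8 + 8) / 5 = 33/5 = 6.6
  mean(X_2) = (2 + 7 + 7 + 6 + 2) / 5 = 24/5 = 4.8
  mean(X_3) = (4 + 6 + 1 + 4 + 1) / 5 = 16/5 = 3.2

Step 2 — sample covariance S[i,j] = (1/(n-1)) · Σ_k (x_{k,i} - mean_i) · (x_{k,j} - mean_j), with n-1 = 4.
  S[X_1,X_1] = ((0.4)·(0.4) + (0.4)·(0.4) + (-3.6)·(-3.6) + (1.4)·(1.4) + (1.4)·(1.4)) / 4 = 17.2/4 = 4.3
  S[X_1,X_2] = ((0.4)·(-2.8) + (0.4)·(2.2) + (-3.6)·(2.2) + (1.4)·(1.2) + (1.4)·(-2.8)) / 4 = -10.4/4 = -2.6
  S[X_1,X_3] = ((0.4)·(0.8) + (0.4)·(2.8) + (-3.6)·(-2.2) + (1.4)·(0.8) + (1.4)·(-2.2)) / 4 = 7.4/4 = 1.85
  S[X_2,X_2] = ((-2.8)·(-2.8) + (2.2)·(2.2) + (2.2)·(2.2) + (1.2)·(1.2) + (-2.8)·(-2.8)) / 4 = 26.8/4 = 6.7
  S[X_2,X_3] = ((-2.8)·(0.8) + (2.2)·(2.8) + (2.2)·(-2.2) + (1.2)·(0.8) + (-2.8)·(-2.2)) / 4 = 6.2/4 = 1.55
  S[X_3,X_3] = ((0.8)·(0.8) + (2.8)·(2.8) + (-2.2)·(-2.2) + (0.8)·(0.8) + (-2.2)·(-2.2)) / 4 = 18.8/4 = 4.7

S is symmetric (S[j,i] = S[i,j]). Assembling:

S = [[4.3, -2.6, 1.85],
 [-2.6, 6.7, 1.55],
 [1.85, 1.55, 4.7]]


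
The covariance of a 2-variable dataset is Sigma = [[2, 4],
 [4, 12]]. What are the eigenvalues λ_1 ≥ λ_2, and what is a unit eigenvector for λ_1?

Step 1 — characteristic polynomial of 2×2 Sigma:
  det(Sigma - λI) = λ² - trace · λ + det = 0.
  trace = 2 + 12 = 14, det = 2·12 - (4)² = 8.
Step 2 — discriminant:
  Δ = trace² - 4·det = 196 - 32 = 164.
Step 3 — eigenvalues:
  λ = (trace ± √Δ)/2 = (14 ± 12.8062)/2,
  λ_1 = 13.4031,  λ_2 = 0.5969.

Step 4 — unit eigenvector for λ_1: solve (Sigma - λ_1 I)v = 0. First row:
  (2 - 13.4031)·v_x + (4)·v_y = 0, i.e. (-11.4031)·v_x + (4)·v_y = 0,
  so v ∝ (b, λ_1 - a) = (4, 11.4031) = u.
  ||u|| = √((4)² + (11.4031)²) = √(146.0312) ≈ 12.0843,
  v_1 = u/||u|| ≈ (0.331, 0.9436) (||v_1|| = 1).

λ_1 = 13.4031,  λ_2 = 0.5969;  v_1 ≈ (0.331, 0.9436)


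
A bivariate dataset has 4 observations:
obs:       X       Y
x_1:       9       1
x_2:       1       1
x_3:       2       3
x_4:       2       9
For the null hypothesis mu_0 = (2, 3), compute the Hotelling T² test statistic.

Step 1 — sample mean vector:
  mean(X) = (9 + 1 + 2 + 2) / 4 = 14/4 = 3.5
  mean(Y) = (1 + 1 + 3 + 9) / 4 = 14/4 = 3.5
  x̄ = (3.5, 3.5),  deviation x̄ - mu_0 = (3.5, 3.5) - (2, 3) = (1.5, 0.5).

Step 2 — sample covariance matrix, S[i,j] = (1/(n-1)) · Σ_k (x_{k,i} - mean_i) · (x_{k,j} - mean_j), divisor n-1 = 3:
  S[X,X] = ((5.5)·(5.5) + (-2.5)·(-2.5) + (-1.5)·(-1.5) + (-1.5)·(-1.5)) / 3 = 41/3 = 13.6667
  S[X,Y] = ((5.5)·(-2.5) + (-2.5)·(-2.5) + (-1.5)·(-0.5) + (-1.5)·(5.5)) / 3 = -15/3 = -5
  S[Y,Y] = ((-2.5)·(-2.5) + (-2.5)·(-2.5) + (-0.5)·(-0.5) + (5.5)·(5.5)) / 3 = 43/3 = 14.3333
  S = [[13.6667, -5],
 [-5, 14.3333]].

Step 3 — invert S. det(S) = 13.6667·14.3333 - (-5)² = 170.8889.
  S^{-1} = (1/det) · [[d, -b], [-b, a]] = [[0.0839, 0.0293],
 [0.0293, 0.08]].

Step 4 — quadratic form (x̄ - mu_0)^T · S^{-1} · (x̄ - mu_0):
  S^{-1} · (x̄ - mu_0) = (0.1404, 0.0839),
  (x̄ - mu_0)^T · [...] = (1.5)·(0.1404) + (0.5)·(0.0839) = 0.2526.

Step 5 — scale by n: T² = 4 · 0.2526 = 1.0104.

T² ≈ 1.0104


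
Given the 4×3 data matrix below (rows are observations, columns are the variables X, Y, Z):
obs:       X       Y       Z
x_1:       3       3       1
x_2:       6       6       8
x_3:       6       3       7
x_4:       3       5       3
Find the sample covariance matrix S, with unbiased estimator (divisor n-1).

Step 1 — column means:
  mean(X) = (3 + 6 + 6 + 3) / 4 = 18/4 = 4.5
  mean(Y) = (3 + 6 + 3 + 5) / 4 = 17/4 = 4.25
  mean(Z) = (1 + 8 + 7 + 3) / 4 = 19/4 = 4.75

Step 2 — sample covariance S[i,j] = (1/(n-1)) · Σ_k (x_{k,i} - mean_i) · (x_{k,j} - mean_j), with n-1 = 3.
  S[X,X] = ((-1.5)·(-1.5) + (1.5)·(1.5) + (1.5)·(1.5) + (-1.5)·(-1.5)) / 3 = 9/3 = 3
  S[X,Y] = ((-1.5)·(-1.25) + (1.5)·(1.75) + (1.5)·(-1.25) + (-1.5)·(0.75)) / 3 = 1.5/3 = 0.5
  S[X,Z] = ((-1.5)·(-3.75) + (1.5)·(3.25) + (1.5)·(2.25) + (-1.5)·(-1.75)) / 3 = 16.5/3 = 5.5
  S[Y,Y] = ((-1.25)·(-1.25) + (1.75)·(1.75) + (-1.25)·(-1.25) + (0.75)·(0.75)) / 3 = 6.75/3 = 2.25
  S[Y,Z] = ((-1.25)·(-3.75) + (1.75)·(3.25) + (-1.25)·(2.25) + (0.75)·(-1.75)) / 3 = 6.25/3 = 2.0833
  S[Z,Z] = ((-3.75)·(-3.75) + (3.25)·(3.25) + (2.25)·(2.25) + (-1.75)·(-1.75)) / 3 = 32.75/3 = 10.9167

S is symmetric (S[j,i] = S[i,j]). Assembling:

S = [[3, 0.5, 5.5],
 [0.5, 2.25, 2.0833],
 [5.5, 2.0833, 10.9167]]


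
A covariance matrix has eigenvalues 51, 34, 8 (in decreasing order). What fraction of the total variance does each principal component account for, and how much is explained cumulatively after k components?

Step 1 — total variance = trace(Sigma) = Σ λ_i = 51 + 34 + 8 = 93.

Step 2 — fraction explained by component i = λ_i / Σ λ:
  PC1: 51/93 = 0.5484
  PC2: 34/93 = 0.3656
  PC3: 8/93 = 0.086

Step 3 — cumulative fraction after k components = (λ_1 + ... + λ_k) / Σ λ:
  k = 1: 51/93 = 0.5484
  k = 2: (51 + 34)/93 = 85/93 = 0.914
  k = 3: (51 + 34 + 8)/93 = 93/93 = 1

Summary (fraction, with percent):

explained: PC1 0.5484 (54.84%), PC2 0.3656 (36.56%), PC3 0.086 (8.6%);  cumulative: 0.5484, 0.914, 1


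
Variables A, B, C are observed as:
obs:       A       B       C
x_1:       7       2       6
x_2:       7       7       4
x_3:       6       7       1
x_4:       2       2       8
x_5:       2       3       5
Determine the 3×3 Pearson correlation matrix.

Step 1 — column means:
  mean(A) = (7 + 7 + 6 + 2 + 2) / 5 = 24/5 = 4.8
  mean(B) = (2 + 7 + 7 + 2 + 3) / 5 = 21/5 = 4.2
  mean(C) = (6 + 4 + 1 + 8 + 5) / 5 = 24/5 = 4.8

Step 2 — sample variances and covariances s[i,j] = (1/(n-1)) · Σ_k (x_{k,i} - mean_i) · (x_{k,j} - mean_j), with n-1 = 4:
  s[A,A] = ((2.2)·(2.2) + (2.2)·(2.2) + (1.2)·(1.2) + (-2.8)·(-2.8) + (-2.8)·(-2.8)) / 4 = 26.8/4 = 6.7
  s[A,B] = ((2.2)·(-2.2) + (2.2)·(2.8) + (1.2)·(2.8) + (-2.8)·(-2.2) + (-2.8)·(-1.2)) / 4 = 14.2/4 = 3.55
  s[A,C] = ((2.2)·(1.2) + (2.2)·(-0.8) + (1.2)·(-3.8) + (-2.8)·(3.2) + (-2.8)·(0.2)) / 4 = -13.2/4 = -3.3
  s[B,B] = ((-2.2)·(-2.2) + (2.8)·(2.8) + (2.8)·(2.8) + (-2.2)·(-2.2) + (-1.2)·(-1.2)) / 4 = 26.8/4 = 6.7
  s[B,C] = ((-2.2)·(1.2) + (2.8)·(-0.8) + (2.8)·(-3.8) + (-2.2)·(3.2) + (-1.2)·(0.2)) / 4 = -22.8/4 = -5.7
  s[C,C] = ((1.2)·(1.2) + (-0.8)·(-0.8) + (-3.8)·(-3.8) + (3.2)·(3.2) + (0.2)·(0.2)) / 4 = 26.8/4 = 6.7
  Sample standard deviations s_i = √(s[i,i]):
  s(A) = √(6.7) = 2.5884
  s(B) = √(6.7) = 2.5884
  s(C) = √(6.7) = 2.5884

Step 3 — r_{ij} = s_{ij} / (s_i · s_j):
  r[A,A] = 1 (diagonal).
  r[A,B] = 3.55 / (2.5884 · 2.5884) = 3.55 / 6.7 = 0.5299
  r[A,C] = -3.3 / (2.5884 · 2.5884) = -3.3 / 6.7 = -0.4925
  r[B,B] = 1 (diagonal).
  r[B,C] = -5.7 / (2.5884 · 2.5884) = -5.7 / 6.7 = -0.8507
  r[C,C] = 1 (diagonal).

R is symmetric with unit diagonal. Assembling:

R = [[1, 0.5299, -0.4925],
 [0.5299, 1, -0.8507],
 [-0.4925, -0.8507, 1]]


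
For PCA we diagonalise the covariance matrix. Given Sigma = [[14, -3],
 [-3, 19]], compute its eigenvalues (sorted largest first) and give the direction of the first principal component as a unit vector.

Step 1 — characteristic polynomial of 2×2 Sigma:
  det(Sigma - λI) = λ² - trace · λ + det = 0.
  trace = 14 + 19 = 33, det = 14·19 - (-3)² = 257.
Step 2 — discriminant:
  Δ = trace² - 4·det = 1089 - 1028 = 61.
Step 3 — eigenvalues:
  λ = (trace ± √Δ)/2 = (33 ± 7.8102)/2,
  λ_1 = 20.4051,  λ_2 = 12.5949.

Step 4 — unit eigenvector for λ_1: solve (Sigma - λ_1 I)v = 0. First row:
  (14 - 20.4051)·v_x + (-3)·v_y = 0, i.e. (-6.4051)·v_x + (-3)·v_y = 0,
  so v ∝ (b, λ_1 - a) = (-3, 6.4051); multiply by -1 so the first entry is positive: u = (3, -6.4051).
  ||u|| = √((3)² + (-6.4051)²) = √(50.0256) ≈ 7.0729,
  v_1 = u/||u|| ≈ (0.4242, -0.9056) (||v_1|| = 1).

λ_1 = 20.4051,  λ_2 = 12.5949;  v_1 ≈ (0.4242, -0.9056)


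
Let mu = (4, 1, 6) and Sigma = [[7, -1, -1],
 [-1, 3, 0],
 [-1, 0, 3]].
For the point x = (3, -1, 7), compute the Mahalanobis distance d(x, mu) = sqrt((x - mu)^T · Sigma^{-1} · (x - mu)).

Step 1 — centre the observation: (x - mu) = (-1, -2, 1).

Step 2 — invert Sigma (cofactor / det for 3×3, or solve directly):
  Sigma^{-1} = [[0.1579, 0.0526, 0.0526],
 [0.0526, 0.3509, 0.0175],
 [0.0526, 0.0175, 0.3509]].

Step 3 — form the quadratic (x - mu)^T · Sigma^{-1} · (x - mu):
  Sigma^{-1} · (x - mu) = (-0.2105, -0.7368, 0.2632).
  (x - mu)^T · [Sigma^{-1} · (x - mu)] = (-1)·(-0.2105) + (-2)·(-0.7368) + (1)·(0.2632) = 1.9474.

Step 4 — take square root: d = √(1.9474) ≈ 1.3955.

d(x, mu) = √(1.9474) ≈ 1.3955


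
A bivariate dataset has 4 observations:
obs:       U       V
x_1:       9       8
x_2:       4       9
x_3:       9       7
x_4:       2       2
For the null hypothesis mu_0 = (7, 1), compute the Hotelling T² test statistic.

Step 1 — sample mean vector:
  mean(U) = (9 + 4 + 9 + 2) / 4 = 24/4 = 6
  mean(V) = (8 + 9 + 7 + 2) / 4 = 26/4 = 6.5
  x̄ = (6, 6.5),  deviation x̄ - mu_0 = (6, 6.5) - (7, 1) = (-1, 5.5).

Step 2 — sample covariance matrix, S[i,j] = (1/(n-1)) · Σ_k (x_{k,i} - mean_i) · (x_{k,j} - mean_j), divisor n-1 = 3:
  S[U,U] = ((3)·(3) + (-2)·(-2) + (3)·(3) + (-4)·(-4)) / 3 = 38/3 = 12.6667
  S[U,V] = ((3)·(1.5) + (-2)·(2.5) + (3)·(0.5) + (-4)·(-4.5)) / 3 = 19/3 = 6.3333
  S[V,V] = ((1.5)·(1.5) + (2.5)·(2.5) + (0.5)·(0.5) + (-4.5)·(-4.5)) / 3 = 29/3 = 9.6667
  S = [[12.6667, 6.3333],
 [6.3333, 9.6667]].

Step 3 — invert S. det(S) = 12.6667·9.6667 - (6.3333)² = 82.3333.
  S^{-1} = (1/det) · [[d, -b], [-b, a]] = [[0.1174, -0.0769],
 [-0.0769, 0.1538]].

Step 4 — quadratic form (x̄ - mu_0)^T · S^{-1} · (x̄ - mu_0):
  S^{-1} · (x̄ - mu_0) = (-0.5405, 0.9231),
  (x̄ - mu_0)^T · [...] = (-1)·(-0.5405) + (5.5)·(0.9231) = 5.6174.

Step 5 — scale by n: T² = 4 · 5.6174 = 22.4696.

T² ≈ 22.4696
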